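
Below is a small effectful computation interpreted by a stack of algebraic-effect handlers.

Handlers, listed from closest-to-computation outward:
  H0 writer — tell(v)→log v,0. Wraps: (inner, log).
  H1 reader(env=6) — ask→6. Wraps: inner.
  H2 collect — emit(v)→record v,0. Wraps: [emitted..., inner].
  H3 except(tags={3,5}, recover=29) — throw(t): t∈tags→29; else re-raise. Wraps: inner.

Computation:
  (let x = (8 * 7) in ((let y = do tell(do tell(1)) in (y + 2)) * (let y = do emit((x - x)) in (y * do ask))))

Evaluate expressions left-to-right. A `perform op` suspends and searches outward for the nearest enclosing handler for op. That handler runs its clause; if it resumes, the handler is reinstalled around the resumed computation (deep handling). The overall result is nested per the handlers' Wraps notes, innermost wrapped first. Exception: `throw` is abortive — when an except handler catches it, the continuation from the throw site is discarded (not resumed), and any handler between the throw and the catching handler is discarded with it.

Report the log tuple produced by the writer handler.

Working:
tell(1) @ H0 ⇒ log+=1
tell(0) @ H0 ⇒ log+=0
emit(0) @ H2 ⇒ out+=0
ask @ H1 ⇒ 6
H0 returns (0, (1, 0))
H1 returns (0, (1, 0))
H2 returns [0, (0, (1, 0))]
H3 returns [0, (0, (1, 0))]
= [0, (0, (1, 0))]

Answer: (1, 0)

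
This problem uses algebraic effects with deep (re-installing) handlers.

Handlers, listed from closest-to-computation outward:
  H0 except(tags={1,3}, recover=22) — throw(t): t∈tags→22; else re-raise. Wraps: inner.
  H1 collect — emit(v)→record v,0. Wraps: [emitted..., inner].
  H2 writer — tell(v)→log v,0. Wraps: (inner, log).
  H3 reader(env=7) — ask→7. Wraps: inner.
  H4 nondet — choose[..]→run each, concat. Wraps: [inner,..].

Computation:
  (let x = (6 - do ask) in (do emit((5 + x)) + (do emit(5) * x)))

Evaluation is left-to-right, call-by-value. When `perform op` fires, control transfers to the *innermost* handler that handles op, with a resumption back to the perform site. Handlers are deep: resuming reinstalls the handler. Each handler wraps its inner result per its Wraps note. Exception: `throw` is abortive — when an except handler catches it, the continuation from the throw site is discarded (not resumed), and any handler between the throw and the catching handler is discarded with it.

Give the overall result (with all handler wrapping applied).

Answer: [([4, 5, 0], ())]

Step-by-step:
ask @ H3 ⇒ 7
emit(4) @ H1 ⇒ out+=4
emit(5) @ H1 ⇒ out+=5
H0 returns 0
H1 returns [4, 5, 0]
H2 returns ([4, 5, 0], ())
H3 returns ([4, 5, 0], ())
H4 returns [([4, 5, 0], ())]
= [([4, 5, 0], ())]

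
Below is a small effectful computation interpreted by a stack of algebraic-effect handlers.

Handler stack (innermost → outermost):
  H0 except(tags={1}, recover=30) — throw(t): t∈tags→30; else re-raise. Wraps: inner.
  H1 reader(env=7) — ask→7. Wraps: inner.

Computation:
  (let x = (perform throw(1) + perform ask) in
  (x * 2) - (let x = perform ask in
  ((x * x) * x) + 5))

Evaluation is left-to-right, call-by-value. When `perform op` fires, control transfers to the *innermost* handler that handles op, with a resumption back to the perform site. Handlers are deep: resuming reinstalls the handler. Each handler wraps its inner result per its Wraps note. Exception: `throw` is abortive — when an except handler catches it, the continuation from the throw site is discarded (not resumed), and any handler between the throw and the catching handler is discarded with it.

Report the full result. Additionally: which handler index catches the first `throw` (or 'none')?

Answer: 30 ; first throw caught by: H0

Step-by-step:
throw(1) @ H0 caught ⇒ 30
H1 returns 30
= 30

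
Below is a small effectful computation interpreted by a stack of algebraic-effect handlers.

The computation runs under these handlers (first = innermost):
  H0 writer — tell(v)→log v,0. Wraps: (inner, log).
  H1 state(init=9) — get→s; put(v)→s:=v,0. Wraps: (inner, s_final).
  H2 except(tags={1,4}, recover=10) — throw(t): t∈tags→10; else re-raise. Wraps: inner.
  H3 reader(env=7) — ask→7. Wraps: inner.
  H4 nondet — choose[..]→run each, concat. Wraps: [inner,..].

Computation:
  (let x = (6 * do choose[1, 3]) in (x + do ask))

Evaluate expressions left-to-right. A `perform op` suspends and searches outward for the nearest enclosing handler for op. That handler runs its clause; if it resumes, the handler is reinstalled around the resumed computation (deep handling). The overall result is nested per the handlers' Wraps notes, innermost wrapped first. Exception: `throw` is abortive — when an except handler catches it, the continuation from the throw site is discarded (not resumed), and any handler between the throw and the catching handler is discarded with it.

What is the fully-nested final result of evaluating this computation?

Working:
choose[1, 3] @ H4
  branch[0] choose=1:
    ask @ H3 ⇒ 7
    H0 returns (13, ())
    H1 returns ((13, ()), 9)
    H2 returns ((13, ()), 9)
    H3 returns ((13, ()), 9)
    H4 returns [((13, ()), 9)]
  branch[1] choose=3:
    ask @ H3 ⇒ 7
    H0 returns (25, ())
    H1 returns ((25, ()), 9)
    H2 returns ((25, ()), 9)
    H3 returns ((25, ()), 9)
    H4 returns [((25, ()), 9)]
= [((13, ()), 9), ((25, ()), 9)]

Answer: [((13, ()), 9), ((25, ()), 9)]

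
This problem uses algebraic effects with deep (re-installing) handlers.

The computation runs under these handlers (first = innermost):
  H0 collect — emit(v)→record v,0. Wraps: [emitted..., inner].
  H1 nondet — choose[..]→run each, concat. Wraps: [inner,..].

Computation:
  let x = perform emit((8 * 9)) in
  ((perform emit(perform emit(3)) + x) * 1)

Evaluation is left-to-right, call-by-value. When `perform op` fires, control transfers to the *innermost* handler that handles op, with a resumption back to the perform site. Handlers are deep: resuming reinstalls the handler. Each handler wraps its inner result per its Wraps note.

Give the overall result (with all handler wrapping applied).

Evaluation trace:
emit(72) @ H0 ⇒ out+=72
emit(3) @ H0 ⇒ out+=3
emit(0) @ H0 ⇒ out+=0
H0 returns [72, 3, 0, 0]
H1 returns [[72, 3, 0, 0]]
= [[72, 3, 0, 0]]

Answer: [[72, 3, 0, 0]]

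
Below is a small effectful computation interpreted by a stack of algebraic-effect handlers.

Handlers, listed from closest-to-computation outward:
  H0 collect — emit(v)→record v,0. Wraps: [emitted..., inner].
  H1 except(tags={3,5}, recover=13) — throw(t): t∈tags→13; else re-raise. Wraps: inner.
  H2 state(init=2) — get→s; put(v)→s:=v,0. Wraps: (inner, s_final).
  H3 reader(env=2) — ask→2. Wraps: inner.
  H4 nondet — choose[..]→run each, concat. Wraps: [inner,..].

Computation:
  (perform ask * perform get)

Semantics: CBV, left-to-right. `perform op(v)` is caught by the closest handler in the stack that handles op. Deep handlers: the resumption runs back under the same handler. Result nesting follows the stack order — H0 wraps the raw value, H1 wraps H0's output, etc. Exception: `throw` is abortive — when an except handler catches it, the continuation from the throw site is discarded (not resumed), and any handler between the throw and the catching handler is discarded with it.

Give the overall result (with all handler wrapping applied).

Answer: [([4], 2)]

Step-by-step:
ask @ H3 ⇒ 2
get @ H2 ⇒ 2
H0 returns [4]
H1 returns [4]
H2 returns ([4], 2)
H3 returns ([4], 2)
H4 returns [([4], 2)]
= [([4], 2)]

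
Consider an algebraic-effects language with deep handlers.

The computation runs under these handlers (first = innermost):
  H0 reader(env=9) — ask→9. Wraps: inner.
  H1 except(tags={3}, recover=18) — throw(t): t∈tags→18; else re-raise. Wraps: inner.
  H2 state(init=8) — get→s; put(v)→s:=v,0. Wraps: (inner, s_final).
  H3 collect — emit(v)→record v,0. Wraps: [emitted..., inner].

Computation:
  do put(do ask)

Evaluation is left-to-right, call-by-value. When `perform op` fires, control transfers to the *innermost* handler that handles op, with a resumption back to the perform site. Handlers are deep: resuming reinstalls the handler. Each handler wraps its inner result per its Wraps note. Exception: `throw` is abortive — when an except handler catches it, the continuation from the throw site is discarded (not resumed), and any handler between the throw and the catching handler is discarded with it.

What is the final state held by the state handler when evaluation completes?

Evaluation trace:
ask @ H0 ⇒ 9
put(9) @ H2 ⇒ s:=9
H0 returns 0
H1 returns 0
H2 returns (0, 9)
H3 returns [(0, 9)]
= [(0, 9)]

Answer: 9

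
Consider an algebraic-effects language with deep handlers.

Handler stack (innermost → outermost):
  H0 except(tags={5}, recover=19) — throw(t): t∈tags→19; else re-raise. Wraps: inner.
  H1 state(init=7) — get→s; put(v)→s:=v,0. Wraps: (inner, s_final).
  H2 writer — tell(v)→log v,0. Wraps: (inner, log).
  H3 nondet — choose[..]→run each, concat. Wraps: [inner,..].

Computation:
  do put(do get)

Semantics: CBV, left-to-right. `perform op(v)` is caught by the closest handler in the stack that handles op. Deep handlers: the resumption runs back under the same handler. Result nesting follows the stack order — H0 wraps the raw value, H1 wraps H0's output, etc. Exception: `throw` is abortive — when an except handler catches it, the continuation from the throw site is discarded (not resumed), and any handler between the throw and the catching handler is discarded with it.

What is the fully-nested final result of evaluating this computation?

Answer: [((0, 7), ())]

Step-by-step:
get @ H1 ⇒ 7
put(7) @ H1 ⇒ s:=7
H0 returns 0
H1 returns (0, 7)
H2 returns ((0, 7), ())
H3 returns [((0, 7), ())]
= [((0, 7), ())]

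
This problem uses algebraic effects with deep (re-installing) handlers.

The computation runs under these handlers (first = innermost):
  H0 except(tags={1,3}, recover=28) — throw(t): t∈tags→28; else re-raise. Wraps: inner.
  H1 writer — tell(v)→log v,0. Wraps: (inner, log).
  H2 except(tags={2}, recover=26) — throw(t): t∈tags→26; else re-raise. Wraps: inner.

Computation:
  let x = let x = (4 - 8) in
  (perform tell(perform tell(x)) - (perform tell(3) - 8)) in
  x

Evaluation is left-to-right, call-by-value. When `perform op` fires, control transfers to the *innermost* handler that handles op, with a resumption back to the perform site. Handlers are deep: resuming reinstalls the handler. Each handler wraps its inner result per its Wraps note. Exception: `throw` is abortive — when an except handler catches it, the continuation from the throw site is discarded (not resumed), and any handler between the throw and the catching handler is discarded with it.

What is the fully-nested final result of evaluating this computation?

Step-by-step:
tell(-4) @ H1 ⇒ log+=-4
tell(0) @ H1 ⇒ log+=0
tell(3) @ H1 ⇒ log+=3
H0 returns 8
H1 returns (8, (-4, 0, 3))
H2 returns (8, (-4, 0, 3))
= (8, (-4, 0, 3))

Answer: (8, (-4, 0, 3))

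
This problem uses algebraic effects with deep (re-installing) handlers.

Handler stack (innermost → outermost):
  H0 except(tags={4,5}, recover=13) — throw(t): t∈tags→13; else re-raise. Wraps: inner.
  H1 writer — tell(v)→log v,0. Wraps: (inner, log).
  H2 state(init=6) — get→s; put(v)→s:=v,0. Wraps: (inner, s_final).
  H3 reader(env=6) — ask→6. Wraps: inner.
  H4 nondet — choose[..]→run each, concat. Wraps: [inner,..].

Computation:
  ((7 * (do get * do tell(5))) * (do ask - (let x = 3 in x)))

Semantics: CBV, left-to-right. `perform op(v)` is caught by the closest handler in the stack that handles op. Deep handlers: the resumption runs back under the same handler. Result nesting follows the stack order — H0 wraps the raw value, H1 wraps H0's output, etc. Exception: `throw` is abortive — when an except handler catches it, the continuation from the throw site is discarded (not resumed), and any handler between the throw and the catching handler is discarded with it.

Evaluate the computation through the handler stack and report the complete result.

Evaluation trace:
get @ H2 ⇒ 6
tell(5) @ H1 ⇒ log+=5
ask @ H3 ⇒ 6
H0 returns 0
H1 returns (0, (5))
H2 returns ((0, (5)), 6)
H3 returns ((0, (5)), 6)
H4 returns [((0, (5)), 6)]
= [((0, (5)), 6)]

Answer: [((0, (5)), 6)]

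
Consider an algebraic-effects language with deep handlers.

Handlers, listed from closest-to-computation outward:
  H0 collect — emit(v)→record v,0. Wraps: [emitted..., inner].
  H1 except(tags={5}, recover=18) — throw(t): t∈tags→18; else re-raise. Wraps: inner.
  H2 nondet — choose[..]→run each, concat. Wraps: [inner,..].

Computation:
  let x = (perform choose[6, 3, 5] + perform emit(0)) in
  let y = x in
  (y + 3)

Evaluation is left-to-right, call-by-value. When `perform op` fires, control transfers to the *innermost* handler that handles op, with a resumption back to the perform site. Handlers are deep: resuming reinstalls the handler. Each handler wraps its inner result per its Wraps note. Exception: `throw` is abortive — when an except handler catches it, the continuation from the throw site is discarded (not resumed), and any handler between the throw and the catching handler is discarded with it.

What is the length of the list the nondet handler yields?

Step-by-step:
choose[6, 3, 5] @ H2
  branch[0] choose=6:
    emit(0) @ H0 ⇒ out+=0
    H0 returns [0, 9]
    H1 returns [0, 9]
    H2 returns [[0, 9]]
  branch[1] choose=3:
    emit(0) @ H0 ⇒ out+=0
    H0 returns [0, 6]
    H1 returns [0, 6]
    H2 returns [[0, 6]]
  branch[2] choose=5:
    emit(0) @ H0 ⇒ out+=0
    H0 returns [0, 8]
    H1 returns [0, 8]
    H2 returns [[0, 8]]
= [[0, 9], [0, 6], [0, 8]]

Answer: 3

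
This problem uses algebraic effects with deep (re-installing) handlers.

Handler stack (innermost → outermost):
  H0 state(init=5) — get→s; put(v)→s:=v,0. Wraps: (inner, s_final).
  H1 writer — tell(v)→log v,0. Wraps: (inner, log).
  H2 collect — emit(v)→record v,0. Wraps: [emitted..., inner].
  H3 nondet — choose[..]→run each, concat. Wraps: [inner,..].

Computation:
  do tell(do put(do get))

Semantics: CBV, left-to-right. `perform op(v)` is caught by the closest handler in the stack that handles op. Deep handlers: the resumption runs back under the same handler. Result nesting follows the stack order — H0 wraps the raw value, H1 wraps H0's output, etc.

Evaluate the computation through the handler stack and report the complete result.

Working:
get @ H0 ⇒ 5
put(5) @ H0 ⇒ s:=5
tell(0) @ H1 ⇒ log+=0
H0 returns (0, 5)
H1 returns ((0, 5), (0))
H2 returns [((0, 5), (0))]
H3 returns [[((0, 5), (0))]]
= [[((0, 5), (0))]]

Answer: [[((0, 5), (0))]]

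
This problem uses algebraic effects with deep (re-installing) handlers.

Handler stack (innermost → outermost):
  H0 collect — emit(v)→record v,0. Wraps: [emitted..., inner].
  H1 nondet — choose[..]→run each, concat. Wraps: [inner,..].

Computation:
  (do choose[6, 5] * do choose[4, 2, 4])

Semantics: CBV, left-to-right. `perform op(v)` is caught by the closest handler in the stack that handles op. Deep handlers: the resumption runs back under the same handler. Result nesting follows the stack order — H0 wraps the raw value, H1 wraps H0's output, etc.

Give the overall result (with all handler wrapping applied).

Answer: [[24], [12], [24], [20], [10], [20]]

Step-by-step:
choose[6, 5] @ H1
  branch[0] choose=6:
    choose[4, 2, 4] @ H1
      branch[0] choose=4:
        H0 returns [24]
        H1 returns [[24]]
      branch[1] choose=2:
        H0 returns [12]
        H1 returns [[12]]
      branch[2] choose=4:
        H0 returns [24]
        H1 returns [[24]]
  branch[1] choose=5:
    choose[4, 2, 4] @ H1
      branch[0] choose=4:
        H0 returns [20]
        H1 returns [[20]]
      branch[1] choose=2:
        H0 returns [10]
        H1 returns [[10]]
      branch[2] choose=4:
        H0 returns [20]
        H1 returns [[20]]
= [[24], [12], [24], [20], [10], [20]]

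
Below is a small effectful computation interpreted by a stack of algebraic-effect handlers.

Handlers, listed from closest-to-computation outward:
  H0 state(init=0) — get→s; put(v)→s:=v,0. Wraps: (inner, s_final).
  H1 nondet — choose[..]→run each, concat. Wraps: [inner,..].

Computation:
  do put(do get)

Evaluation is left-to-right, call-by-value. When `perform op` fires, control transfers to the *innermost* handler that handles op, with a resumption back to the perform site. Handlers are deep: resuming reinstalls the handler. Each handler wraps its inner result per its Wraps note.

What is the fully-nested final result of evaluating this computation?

Step-by-step:
get @ H0 ⇒ 0
put(0) @ H0 ⇒ s:=0
H0 returns (0, 0)
H1 returns [(0, 0)]
= [(0, 0)]

Answer: [(0, 0)]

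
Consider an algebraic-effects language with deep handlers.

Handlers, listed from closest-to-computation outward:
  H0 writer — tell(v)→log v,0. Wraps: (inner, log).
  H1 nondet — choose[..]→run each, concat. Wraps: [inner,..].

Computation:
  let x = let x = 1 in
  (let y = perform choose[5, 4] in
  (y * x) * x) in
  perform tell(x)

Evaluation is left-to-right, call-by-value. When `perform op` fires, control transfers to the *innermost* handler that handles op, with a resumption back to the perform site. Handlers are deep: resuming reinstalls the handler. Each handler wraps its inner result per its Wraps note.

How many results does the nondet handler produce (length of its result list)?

Evaluation trace:
choose[5, 4] @ H1
  branch[0] choose=5:
    tell(5) @ H0 ⇒ log+=5
    H0 returns (0, (5))
    H1 returns [(0, (5))]
  branch[1] choose=4:
    tell(4) @ H0 ⇒ log+=4
    H0 returns (0, (4))
    H1 returns [(0, (4))]
= [(0, (5)), (0, (4))]

Answer: 2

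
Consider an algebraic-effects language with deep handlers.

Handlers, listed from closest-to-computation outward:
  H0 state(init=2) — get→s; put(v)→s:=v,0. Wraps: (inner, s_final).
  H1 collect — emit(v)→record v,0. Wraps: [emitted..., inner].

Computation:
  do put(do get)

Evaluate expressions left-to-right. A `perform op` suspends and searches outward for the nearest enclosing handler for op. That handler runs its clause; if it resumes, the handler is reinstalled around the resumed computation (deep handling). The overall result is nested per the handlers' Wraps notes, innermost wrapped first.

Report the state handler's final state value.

Answer: 2

Evaluation trace:
get @ H0 ⇒ 2
put(2) @ H0 ⇒ s:=2
H0 returns (0, 2)
H1 returns [(0, 2)]
= [(0, 2)]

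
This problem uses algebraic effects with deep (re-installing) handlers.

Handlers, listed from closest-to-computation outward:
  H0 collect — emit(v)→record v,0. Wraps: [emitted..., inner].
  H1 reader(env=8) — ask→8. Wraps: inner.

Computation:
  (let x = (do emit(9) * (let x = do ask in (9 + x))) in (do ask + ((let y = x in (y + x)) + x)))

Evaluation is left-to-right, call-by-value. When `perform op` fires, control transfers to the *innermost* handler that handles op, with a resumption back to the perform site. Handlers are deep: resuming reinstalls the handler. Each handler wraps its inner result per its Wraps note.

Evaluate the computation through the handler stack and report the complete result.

Working:
emit(9) @ H0 ⇒ out+=9
ask @ H1 ⇒ 8
ask @ H1 ⇒ 8
H0 returns [9, 8]
H1 returns [9, 8]
= [9, 8]

Answer: [9, 8]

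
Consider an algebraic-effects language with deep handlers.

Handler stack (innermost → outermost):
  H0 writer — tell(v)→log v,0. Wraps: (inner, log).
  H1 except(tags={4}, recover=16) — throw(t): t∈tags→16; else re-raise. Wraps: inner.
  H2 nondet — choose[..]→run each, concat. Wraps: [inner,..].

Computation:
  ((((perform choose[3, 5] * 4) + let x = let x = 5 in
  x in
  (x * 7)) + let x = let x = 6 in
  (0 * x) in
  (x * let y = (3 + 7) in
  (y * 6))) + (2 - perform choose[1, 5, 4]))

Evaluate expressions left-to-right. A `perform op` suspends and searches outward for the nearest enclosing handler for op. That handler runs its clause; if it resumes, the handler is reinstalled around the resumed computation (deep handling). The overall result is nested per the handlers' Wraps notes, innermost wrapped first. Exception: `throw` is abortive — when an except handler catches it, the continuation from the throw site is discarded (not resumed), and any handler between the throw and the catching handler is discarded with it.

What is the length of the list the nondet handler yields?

Answer: 6

Evaluation trace:
choose[3, 5] @ H2
  branch[0] choose=3:
    choose[1, 5, 4] @ H2
      branch[0] choose=1:
        H0 returns (48, ())
        H1 returns (48, ())
        H2 returns [(48, ())]
      branch[1] choose=5:
        H0 returns (44, ())
        H1 returns (44, ())
        H2 returns [(44, ())]
      branch[2] choose=4:
        H0 returns (45, ())
        H1 returns (45, ())
        H2 returns [(45, ())]
  branch[1] choose=5:
    choose[1, 5, 4] @ H2
      branch[0] choose=1:
        H0 returns (56, ())
        H1 returns (56, ())
        H2 returns [(56, ())]
      branch[1] choose=5:
        H0 returns (52, ())
        H1 returns (52, ())
        H2 returns [(52, ())]
      branch[2] choose=4:
        H0 returns (53, ())
        H1 returns (53, ())
        H2 returns [(53, ())]
= [(48, ()), (44, ()), (45, ()), (56, ()), (52, ()), (53, ())]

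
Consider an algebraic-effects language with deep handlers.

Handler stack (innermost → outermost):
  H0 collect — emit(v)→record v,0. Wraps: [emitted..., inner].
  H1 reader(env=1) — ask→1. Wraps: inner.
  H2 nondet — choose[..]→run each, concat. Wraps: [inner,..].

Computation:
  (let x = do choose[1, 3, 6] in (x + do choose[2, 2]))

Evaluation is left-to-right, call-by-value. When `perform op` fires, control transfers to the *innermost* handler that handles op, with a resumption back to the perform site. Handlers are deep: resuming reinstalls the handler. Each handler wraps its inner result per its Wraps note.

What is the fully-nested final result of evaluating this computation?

Answer: [[3], [3], [5], [5], [8], [8]]

Working:
choose[1, 3, 6] @ H2
  branch[0] choose=1:
    choose[2, 2] @ H2
      branch[0] choose=2:
        H0 returns [3]
        H1 returns [3]
        H2 returns [[3]]
      branch[1] choose=2:
        H0 returns [3]
        H1 returns [3]
        H2 returns [[3]]
  branch[1] choose=3:
    choose[2, 2] @ H2
      branch[0] choose=2:
        H0 returns [5]
        H1 returns [5]
        H2 returns [[5]]
      branch[1] choose=2:
        H0 returns [5]
        H1 returns [5]
        H2 returns [[5]]
  branch[2] choose=6:
    choose[2, 2] @ H2
      branch[0] choose=2:
        H0 returns [8]
        H1 returns [8]
        H2 returns [[8]]
      branch[1] choose=2:
        H0 returns [8]
        H1 returns [8]
        H2 returns [[8]]
= [[3], [3], [5], [5], [8], [8]]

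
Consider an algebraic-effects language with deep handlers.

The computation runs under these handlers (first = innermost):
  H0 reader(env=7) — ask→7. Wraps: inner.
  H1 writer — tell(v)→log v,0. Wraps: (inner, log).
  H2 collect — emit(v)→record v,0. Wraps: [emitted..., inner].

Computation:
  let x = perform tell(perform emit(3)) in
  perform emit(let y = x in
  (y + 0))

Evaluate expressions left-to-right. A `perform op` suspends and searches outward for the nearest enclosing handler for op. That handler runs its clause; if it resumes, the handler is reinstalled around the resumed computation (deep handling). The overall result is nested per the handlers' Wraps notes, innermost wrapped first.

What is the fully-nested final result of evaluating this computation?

Answer: [3, 0, (0, (0))]

Step-by-step:
emit(3) @ H2 ⇒ out+=3
tell(0) @ H1 ⇒ log+=0
emit(0) @ H2 ⇒ out+=0
H0 returns 0
H1 returns (0, (0))
H2 returns [3, 0, (0, (0))]
= [3, 0, (0, (0))]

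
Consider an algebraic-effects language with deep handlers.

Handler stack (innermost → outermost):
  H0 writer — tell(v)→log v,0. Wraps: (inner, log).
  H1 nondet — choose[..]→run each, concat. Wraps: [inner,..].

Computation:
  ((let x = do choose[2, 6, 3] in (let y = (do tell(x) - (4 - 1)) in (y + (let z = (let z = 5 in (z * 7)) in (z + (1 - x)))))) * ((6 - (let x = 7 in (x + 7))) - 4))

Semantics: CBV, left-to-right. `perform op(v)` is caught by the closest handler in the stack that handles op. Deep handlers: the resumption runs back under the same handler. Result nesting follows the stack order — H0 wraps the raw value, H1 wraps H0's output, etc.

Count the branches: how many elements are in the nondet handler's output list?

Working:
choose[2, 6, 3] @ H1
  branch[0] choose=2:
    tell(2) @ H0 ⇒ log+=2
    H0 returns (-372, (2))
    H1 returns [(-372, (2))]
  branch[1] choose=6:
    tell(6) @ H0 ⇒ log+=6
    H0 returns (-324, (6))
    H1 returns [(-324, (6))]
  branch[2] choose=3:
    tell(3) @ H0 ⇒ log+=3
    H0 returns (-360, (3))
    H1 returns [(-360, (3))]
= [(-372, (2)), (-324, (6)), (-360, (3))]

Answer: 3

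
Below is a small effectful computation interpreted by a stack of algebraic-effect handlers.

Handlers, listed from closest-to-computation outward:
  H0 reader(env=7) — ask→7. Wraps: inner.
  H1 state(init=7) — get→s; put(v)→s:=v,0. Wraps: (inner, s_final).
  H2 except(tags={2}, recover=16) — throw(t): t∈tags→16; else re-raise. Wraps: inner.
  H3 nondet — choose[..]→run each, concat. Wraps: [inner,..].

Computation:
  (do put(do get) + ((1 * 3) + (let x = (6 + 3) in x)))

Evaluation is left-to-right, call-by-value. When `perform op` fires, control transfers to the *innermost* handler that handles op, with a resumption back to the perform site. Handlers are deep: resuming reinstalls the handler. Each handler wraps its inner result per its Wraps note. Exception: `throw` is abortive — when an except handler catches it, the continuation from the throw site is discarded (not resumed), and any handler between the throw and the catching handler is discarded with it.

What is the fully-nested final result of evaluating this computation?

Answer: [(12, 7)]

Working:
get @ H1 ⇒ 7
put(7) @ H1 ⇒ s:=7
H0 returns 12
H1 returns (12, 7)
H2 returns (12, 7)
H3 returns [(12, 7)]
= [(12, 7)]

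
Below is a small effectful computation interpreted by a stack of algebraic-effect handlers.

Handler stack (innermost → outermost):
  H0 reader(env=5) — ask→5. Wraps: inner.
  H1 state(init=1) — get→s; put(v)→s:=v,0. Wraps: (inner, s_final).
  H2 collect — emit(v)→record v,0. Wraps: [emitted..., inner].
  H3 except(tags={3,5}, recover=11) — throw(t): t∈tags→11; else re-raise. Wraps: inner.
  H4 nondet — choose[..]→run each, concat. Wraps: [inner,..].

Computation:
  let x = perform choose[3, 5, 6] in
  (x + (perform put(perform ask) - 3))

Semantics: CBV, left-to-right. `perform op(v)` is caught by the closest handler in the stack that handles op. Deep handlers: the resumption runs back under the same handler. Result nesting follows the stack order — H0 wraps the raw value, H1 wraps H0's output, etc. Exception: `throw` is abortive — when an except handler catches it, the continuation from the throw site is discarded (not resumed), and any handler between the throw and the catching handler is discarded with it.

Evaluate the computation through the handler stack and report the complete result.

Answer: [[(0, 5)], [(2, 5)], [(3, 5)]]

Step-by-step:
choose[3, 5, 6] @ H4
  branch[0] choose=3:
    ask @ H0 ⇒ 5
    put(5) @ H1 ⇒ s:=5
    H0 returns 0
    H1 returns (0, 5)
    H2 returns [(0, 5)]
    H3 returns [(0, 5)]
    H4 returns [[(0, 5)]]
  branch[1] choose=5:
    ask @ H0 ⇒ 5
    put(5) @ H1 ⇒ s:=5
    H0 returns 2
    H1 returns (2, 5)
    H2 returns [(2, 5)]
    H3 returns [(2, 5)]
    H4 returns [[(2, 5)]]
  branch[2] choose=6:
    ask @ H0 ⇒ 5
    put(5) @ H1 ⇒ s:=5
    H0 returns 3
    H1 returns (3, 5)
    H2 returns [(3, 5)]
    H3 returns [(3, 5)]
    H4 returns [[(3, 5)]]
= [[(0, 5)], [(2, 5)], [(3, 5)]]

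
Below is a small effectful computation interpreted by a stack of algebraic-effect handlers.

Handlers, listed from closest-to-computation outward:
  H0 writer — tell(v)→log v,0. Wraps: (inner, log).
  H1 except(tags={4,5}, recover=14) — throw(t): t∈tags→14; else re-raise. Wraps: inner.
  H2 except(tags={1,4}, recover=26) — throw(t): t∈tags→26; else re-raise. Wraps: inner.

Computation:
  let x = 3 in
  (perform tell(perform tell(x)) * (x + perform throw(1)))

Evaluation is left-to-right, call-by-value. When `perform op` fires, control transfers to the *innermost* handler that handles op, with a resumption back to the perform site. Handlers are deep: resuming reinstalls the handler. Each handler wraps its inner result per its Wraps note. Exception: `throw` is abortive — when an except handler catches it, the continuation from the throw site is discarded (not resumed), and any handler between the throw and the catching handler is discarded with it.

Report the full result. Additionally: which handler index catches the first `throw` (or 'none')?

Answer: 26 ; first throw caught by: H2

Step-by-step:
tell(3) @ H0 ⇒ log+=3
tell(0) @ H0 ⇒ log+=0
throw(1) @ H1 re-raised
throw(1) @ H2 caught ⇒ 26
= 26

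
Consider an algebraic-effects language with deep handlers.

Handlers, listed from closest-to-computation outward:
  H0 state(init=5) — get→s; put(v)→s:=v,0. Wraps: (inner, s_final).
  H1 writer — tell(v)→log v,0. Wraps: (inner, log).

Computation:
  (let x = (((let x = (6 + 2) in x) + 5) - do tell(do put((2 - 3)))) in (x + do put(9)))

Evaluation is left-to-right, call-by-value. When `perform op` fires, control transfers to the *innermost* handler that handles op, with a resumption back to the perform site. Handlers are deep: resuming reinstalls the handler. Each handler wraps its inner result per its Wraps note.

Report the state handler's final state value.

Answer: 9

Step-by-step:
put(-1) @ H0 ⇒ s:=-1
tell(0) @ H1 ⇒ log+=0
put(9) @ H0 ⇒ s:=9
H0 returns (13, 9)
H1 returns ((13, 9), (0))
= ((13, 9), (0))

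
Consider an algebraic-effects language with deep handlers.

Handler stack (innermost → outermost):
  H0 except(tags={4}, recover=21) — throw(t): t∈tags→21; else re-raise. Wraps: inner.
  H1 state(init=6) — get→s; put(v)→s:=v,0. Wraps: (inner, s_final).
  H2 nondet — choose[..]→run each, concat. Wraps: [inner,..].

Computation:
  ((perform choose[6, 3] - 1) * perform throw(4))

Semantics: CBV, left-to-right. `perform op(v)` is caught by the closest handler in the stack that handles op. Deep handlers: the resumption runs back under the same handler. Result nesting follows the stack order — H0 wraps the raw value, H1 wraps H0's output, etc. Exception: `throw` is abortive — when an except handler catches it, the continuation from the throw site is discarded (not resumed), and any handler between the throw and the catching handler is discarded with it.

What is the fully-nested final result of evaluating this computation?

Step-by-step:
choose[6, 3] @ H2
  branch[0] choose=6:
    throw(4) @ H0 caught ⇒ 21
    H1 returns (21, 6)
    H2 returns [(21, 6)]
  branch[1] choose=3:
    throw(4) @ H0 caught ⇒ 21
    H1 returns (21, 6)
    H2 returns [(21, 6)]
= [(21, 6), (21, 6)]

Answer: [(21, 6), (21, 6)]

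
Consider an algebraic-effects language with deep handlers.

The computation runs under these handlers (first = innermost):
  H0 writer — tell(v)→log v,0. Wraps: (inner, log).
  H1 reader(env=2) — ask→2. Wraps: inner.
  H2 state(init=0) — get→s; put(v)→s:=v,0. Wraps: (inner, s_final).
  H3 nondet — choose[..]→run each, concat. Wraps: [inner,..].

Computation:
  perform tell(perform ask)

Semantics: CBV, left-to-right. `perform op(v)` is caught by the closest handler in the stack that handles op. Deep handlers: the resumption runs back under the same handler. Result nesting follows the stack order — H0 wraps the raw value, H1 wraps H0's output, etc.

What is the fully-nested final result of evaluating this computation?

Answer: [((0, (2)), 0)]

Step-by-step:
ask @ H1 ⇒ 2
tell(2) @ H0 ⇒ log+=2
H0 returns (0, (2))
H1 returns (0, (2))
H2 returns ((0, (2)), 0)
H3 returns [((0, (2)), 0)]
= [((0, (2)), 0)]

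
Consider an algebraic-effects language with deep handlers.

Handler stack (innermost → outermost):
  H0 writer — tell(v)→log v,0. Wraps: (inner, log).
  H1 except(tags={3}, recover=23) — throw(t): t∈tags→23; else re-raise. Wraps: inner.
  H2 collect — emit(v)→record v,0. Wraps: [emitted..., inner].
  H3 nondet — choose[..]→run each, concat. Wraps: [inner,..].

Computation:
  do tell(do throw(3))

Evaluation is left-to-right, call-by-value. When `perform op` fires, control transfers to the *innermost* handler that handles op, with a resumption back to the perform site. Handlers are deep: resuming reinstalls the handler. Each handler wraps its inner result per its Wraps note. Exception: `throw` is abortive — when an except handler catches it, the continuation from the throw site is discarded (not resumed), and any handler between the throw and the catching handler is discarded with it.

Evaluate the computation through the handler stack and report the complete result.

Answer: [[23]]

Working:
throw(3) @ H1 caught ⇒ 23
H2 returns [23]
H3 returns [[23]]
= [[23]]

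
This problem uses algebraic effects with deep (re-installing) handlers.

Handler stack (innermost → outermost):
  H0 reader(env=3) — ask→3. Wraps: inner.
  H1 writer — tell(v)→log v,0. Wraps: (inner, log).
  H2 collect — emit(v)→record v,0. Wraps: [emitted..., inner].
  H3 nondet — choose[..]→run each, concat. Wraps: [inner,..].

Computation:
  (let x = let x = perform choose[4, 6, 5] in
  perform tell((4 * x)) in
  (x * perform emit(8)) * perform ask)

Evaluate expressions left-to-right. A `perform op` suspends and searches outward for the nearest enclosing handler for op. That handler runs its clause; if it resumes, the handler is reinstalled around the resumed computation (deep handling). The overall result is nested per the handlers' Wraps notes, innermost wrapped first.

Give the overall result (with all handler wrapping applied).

Working:
choose[4, 6, 5] @ H3
  branch[0] choose=4:
    tell(16) @ H1 ⇒ log+=16
    emit(8) @ H2 ⇒ out+=8
    ask @ H0 ⇒ 3
    H0 returns 0
    H1 returns (0, (16))
    H2 returns [8, (0, (16))]
    H3 returns [[8, (0, (16))]]
  branch[1] choose=6:
    tell(24) @ H1 ⇒ log+=24
    emit(8) @ H2 ⇒ out+=8
    ask @ H0 ⇒ 3
    H0 returns 0
    H1 returns (0, (24))
    H2 returns [8, (0, (24))]
    H3 returns [[8, (0, (24))]]
  branch[2] choose=5:
    tell(20) @ H1 ⇒ log+=20
    emit(8) @ H2 ⇒ out+=8
    ask @ H0 ⇒ 3
    H0 returns 0
    H1 returns (0, (20))
    H2 returns [8, (0, (20))]
    H3 returns [[8, (0, (20))]]
= [[8, (0, (16))], [8, (0, (24))], [8, (0, (20))]]

Answer: [[8, (0, (16))], [8, (0, (24))], [8, (0, (20))]]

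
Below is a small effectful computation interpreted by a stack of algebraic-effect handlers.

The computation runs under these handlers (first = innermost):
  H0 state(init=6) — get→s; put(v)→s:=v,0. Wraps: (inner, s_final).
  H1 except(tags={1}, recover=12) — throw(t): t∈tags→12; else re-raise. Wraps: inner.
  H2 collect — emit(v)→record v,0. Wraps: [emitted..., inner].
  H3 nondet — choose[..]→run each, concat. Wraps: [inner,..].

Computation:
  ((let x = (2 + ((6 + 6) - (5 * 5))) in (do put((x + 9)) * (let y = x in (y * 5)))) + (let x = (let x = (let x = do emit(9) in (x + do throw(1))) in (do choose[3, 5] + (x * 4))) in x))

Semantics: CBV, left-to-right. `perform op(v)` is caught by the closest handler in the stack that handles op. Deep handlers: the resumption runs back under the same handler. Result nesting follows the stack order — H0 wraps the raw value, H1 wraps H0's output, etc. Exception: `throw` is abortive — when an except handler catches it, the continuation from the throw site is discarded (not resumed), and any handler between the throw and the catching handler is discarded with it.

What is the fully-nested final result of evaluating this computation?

Answer: [[9, 12]]

Working:
put(-2) @ H0 ⇒ s:=-2
emit(9) @ H2 ⇒ out+=9
throw(1) @ H1 caught ⇒ 12
H2 returns [9, 12]
H3 returns [[9, 12]]
= [[9, 12]]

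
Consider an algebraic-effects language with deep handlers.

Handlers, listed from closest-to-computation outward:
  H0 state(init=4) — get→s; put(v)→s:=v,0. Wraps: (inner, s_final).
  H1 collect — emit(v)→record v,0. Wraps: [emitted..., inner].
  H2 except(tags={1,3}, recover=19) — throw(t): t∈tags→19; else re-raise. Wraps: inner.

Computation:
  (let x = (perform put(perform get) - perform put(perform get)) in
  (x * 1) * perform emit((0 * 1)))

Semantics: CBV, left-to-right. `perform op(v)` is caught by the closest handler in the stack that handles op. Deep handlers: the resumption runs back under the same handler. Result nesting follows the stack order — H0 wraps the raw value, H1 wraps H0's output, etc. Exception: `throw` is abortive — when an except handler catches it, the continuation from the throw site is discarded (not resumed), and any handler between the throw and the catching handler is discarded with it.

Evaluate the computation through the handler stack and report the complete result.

Answer: [0, (0, 4)]

Step-by-step:
get @ H0 ⇒ 4
put(4) @ H0 ⇒ s:=4
get @ H0 ⇒ 4
put(4) @ H0 ⇒ s:=4
emit(0) @ H1 ⇒ out+=0
H0 returns (0, 4)
H1 returns [0, (0, 4)]
H2 returns [0, (0, 4)]
= [0, (0, 4)]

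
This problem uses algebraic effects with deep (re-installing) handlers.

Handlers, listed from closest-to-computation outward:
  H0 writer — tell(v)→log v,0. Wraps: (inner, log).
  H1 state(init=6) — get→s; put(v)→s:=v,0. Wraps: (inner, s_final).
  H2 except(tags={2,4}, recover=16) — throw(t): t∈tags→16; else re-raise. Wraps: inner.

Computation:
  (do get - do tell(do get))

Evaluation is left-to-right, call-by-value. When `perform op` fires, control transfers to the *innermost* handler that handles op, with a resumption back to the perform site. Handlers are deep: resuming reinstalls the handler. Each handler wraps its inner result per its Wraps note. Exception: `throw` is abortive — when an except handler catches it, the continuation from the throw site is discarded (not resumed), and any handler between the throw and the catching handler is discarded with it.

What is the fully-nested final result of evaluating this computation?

Working:
get @ H1 ⇒ 6
get @ H1 ⇒ 6
tell(6) @ H0 ⇒ log+=6
H0 returns (6, (6))
H1 returns ((6, (6)), 6)
H2 returns ((6, (6)), 6)
= ((6, (6)), 6)

Answer: ((6, (6)), 6)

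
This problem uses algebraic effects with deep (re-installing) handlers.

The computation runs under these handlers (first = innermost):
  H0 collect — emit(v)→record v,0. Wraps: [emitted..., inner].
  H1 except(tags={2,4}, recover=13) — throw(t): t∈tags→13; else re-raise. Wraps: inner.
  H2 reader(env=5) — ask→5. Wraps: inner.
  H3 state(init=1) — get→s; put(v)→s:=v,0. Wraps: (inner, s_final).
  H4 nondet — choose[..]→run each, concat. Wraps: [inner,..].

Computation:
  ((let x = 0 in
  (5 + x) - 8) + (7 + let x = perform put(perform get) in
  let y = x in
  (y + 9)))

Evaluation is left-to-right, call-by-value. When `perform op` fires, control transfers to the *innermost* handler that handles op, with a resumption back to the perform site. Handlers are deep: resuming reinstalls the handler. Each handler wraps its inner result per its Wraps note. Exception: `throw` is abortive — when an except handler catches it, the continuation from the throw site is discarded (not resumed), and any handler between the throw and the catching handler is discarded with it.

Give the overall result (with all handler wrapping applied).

Evaluation trace:
get @ H3 ⇒ 1
put(1) @ H3 ⇒ s:=1
H0 returns [13]
H1 returns [13]
H2 returns [13]
H3 returns ([13], 1)
H4 returns [([13], 1)]
= [([13], 1)]

Answer: [([13], 1)]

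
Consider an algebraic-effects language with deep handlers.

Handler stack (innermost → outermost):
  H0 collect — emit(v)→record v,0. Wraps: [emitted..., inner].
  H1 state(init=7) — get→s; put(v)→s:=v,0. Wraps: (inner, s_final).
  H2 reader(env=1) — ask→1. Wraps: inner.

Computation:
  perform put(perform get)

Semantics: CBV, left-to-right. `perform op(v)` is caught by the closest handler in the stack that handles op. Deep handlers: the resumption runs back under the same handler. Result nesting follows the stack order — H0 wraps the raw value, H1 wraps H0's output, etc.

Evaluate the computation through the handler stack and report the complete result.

Working:
get @ H1 ⇒ 7
put(7) @ H1 ⇒ s:=7
H0 returns [0]
H1 returns ([0], 7)
H2 returns ([0], 7)
= ([0], 7)

Answer: ([0], 7)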